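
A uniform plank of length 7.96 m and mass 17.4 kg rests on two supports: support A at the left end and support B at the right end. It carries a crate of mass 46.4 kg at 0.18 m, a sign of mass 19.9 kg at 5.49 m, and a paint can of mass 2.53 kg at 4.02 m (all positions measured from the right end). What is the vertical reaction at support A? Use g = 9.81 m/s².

Taking torques about support B:
Beam weight: 17.4 × 9.81 = 170.7 N down at 3.98 m → arm 3.98 m, τ = 170.7 × 3.98 = 679.4 N·m counterclockwise.
Crate: 46.4 × 9.81 = 455.2 N down at 0.18 m → arm 0.18 m, τ = 455.2 × 0.18 = 81.94 N·m counterclockwise.
Sign: 19.9 × 9.81 = 195.2 N down at 5.49 m → arm 5.49 m, τ = 195.2 × 5.49 = 1072 N·m counterclockwise.
Paint can: 2.53 × 9.81 = 24.82 N down at 4.02 m → arm 4.02 m, τ = 24.82 × 4.02 = 99.78 N·m counterclockwise.
Net load moment about support B = 1933 N·m counterclockwise.
Reaction R at support A is upward at 7.96 m, arm 7.96 m → moment R × 7.96 clockwise.
For rotational equilibrium, R × 7.96 = 1933, so R = 243 N.

R_A ≈ 243 N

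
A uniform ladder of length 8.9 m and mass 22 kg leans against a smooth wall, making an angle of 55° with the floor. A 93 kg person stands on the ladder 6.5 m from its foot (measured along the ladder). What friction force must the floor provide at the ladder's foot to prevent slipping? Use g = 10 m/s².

Take moments about the foot of the ladder.
Ladder weight 22×10 = 220 N acts at 4.45 m along the ladder; its horizontal arm is 4.45·cos55° = 2.552 m → τ = 561.4 N·m clockwise.
Person: 93×10 = 930 N at 6.5 m → arm 3.728 m → τ = 3467 N·m clockwise.
Wall normal N acts horizontally at the top; its moment arm is the height L sinθ = 8.9·sin55° = 7.29 m, counterclockwise.
For rotational equilibrium, N × 7.29 = 4028, so N = 553 N.
ΣFx = 0: friction at the foot balances the wall's push, so f = N_wall = 553 N.

f ≈ 553 N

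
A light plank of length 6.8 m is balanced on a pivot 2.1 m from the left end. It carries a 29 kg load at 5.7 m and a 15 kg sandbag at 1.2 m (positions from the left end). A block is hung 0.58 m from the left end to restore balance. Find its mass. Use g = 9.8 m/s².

m ≈ 59.8 kg

About the pivot (at 2.1 m from the left end):
Load: 29 × 9.8 = 284.2 N down at 5.7 m → arm 3.6 m, τ = 284.2 × 3.6 = 1023 N·m clockwise.
Sandbag: 15 × 9.8 = 147 N down at 1.2 m → arm 0.9 m, τ = 147 × 0.9 = 132.3 N·m counterclockwise.
Net moment of known loads = 890.7 N·m clockwise.
An unknown mass m at 0.58 m has arm 1.52 m; its moment is m·g·1.52 counterclockwise.
Balancing moments: m × 9.8 × 1.52 = 890.7, giving m = 890.7 / (9.8 × 1.52) = 59.8 kg.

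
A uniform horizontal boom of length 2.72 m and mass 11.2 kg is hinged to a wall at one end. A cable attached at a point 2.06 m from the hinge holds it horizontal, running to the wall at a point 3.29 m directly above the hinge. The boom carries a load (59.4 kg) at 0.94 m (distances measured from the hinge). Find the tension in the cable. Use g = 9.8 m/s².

T ≈ 399 N

Take moments about the hinge.
Beam weight: 11.2 × 9.8 = 109.8 N down at 1.36 m → arm 1.36 m, τ = 109.8 × 1.36 = 149.3 N·m clockwise.
Load: 59.4 × 9.8 = 582.1 N down at 0.94 m → arm 0.94 m, τ = 582.1 × 0.94 = 547.2 N·m clockwise.
Total clockwise load moment = 696.5 N·m.
The cable tension T acts at 2.06 m; only its component perpendicular to the boom, T sinθ, produces torque. sinθ = h/√(h²+d²) = 3.29/√(3.29²+2.06²) = 0.8476.
Balancing moments: T × 2.06 × 0.8476 = 696.5, giving T = 696.5 / 1.746 = 399 N.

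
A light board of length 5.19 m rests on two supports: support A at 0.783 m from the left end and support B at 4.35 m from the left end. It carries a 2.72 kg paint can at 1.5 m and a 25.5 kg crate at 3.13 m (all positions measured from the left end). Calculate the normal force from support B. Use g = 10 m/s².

Choose support A as the axis so its reaction then has zero moment arm.
Paint can: 2.72 × 10 = 27.2 N down at 1.5 m → arm 0.717 m, τ = 27.2 × 0.717 = 19.5 N·m clockwise.
Crate: 25.5 × 10 = 255 N down at 3.13 m → arm 2.347 m, τ = 255 × 2.347 = 598.5 N·m clockwise.
Net load moment about support A = 618 N·m clockwise.
Reaction R at support B is upward at 4.35 m, arm 3.567 m → moment R × 3.567 counterclockwise.
Setting net torque to zero: R × 3.567 = 618 → R = 173 N.

R_B ≈ 173 N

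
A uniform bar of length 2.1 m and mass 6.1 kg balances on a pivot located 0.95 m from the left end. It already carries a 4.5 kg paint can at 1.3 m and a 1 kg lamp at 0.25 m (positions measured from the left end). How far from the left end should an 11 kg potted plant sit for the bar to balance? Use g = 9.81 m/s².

x ≈ 0.815 m from the left end

Taking torques about the pivot (at 0.95 m from the left end):
Beam weight: 6.1 × 9.81 = 59.84 N down at 1.05 m → arm 0.1 m, τ = 59.84 × 0.1 = 5.984 N·m clockwise.
Paint can: 4.5 × 9.81 = 44.15 N down at 1.3 m → arm 0.35 m, τ = 44.15 × 0.35 = 15.45 N·m clockwise.
Lamp: 1 × 9.81 = 9.81 N down at 0.25 m → arm 0.7 m, τ = 9.81 × 0.7 = 6.867 N·m counterclockwise.
Net moment of existing loads = 14.57 N·m clockwise.
The potted plant weighs 11 × 9.81 = 107.9 N and must supply an equal counterclockwise moment, so its lever arm about the pivot is 14.57 / 107.9 = 0.135 m.
That puts it at 0.95 − 0.135 = 0.815 m from the left end.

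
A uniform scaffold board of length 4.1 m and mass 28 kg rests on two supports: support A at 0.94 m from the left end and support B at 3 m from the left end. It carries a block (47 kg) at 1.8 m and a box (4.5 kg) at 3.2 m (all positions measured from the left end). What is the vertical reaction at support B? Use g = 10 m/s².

R_B ≈ 396 N

About support A:
Beam weight: 28 × 10 = 280 N down at 2.05 m → arm 1.11 m, τ = 280 × 1.11 = 310.8 N·m clockwise.
Block: 47 × 10 = 470 N down at 1.8 m → arm 0.86 m, τ = 470 × 0.86 = 404.2 N·m clockwise.
Box: 4.5 × 10 = 45 N down at 3.2 m → arm 2.26 m, τ = 45 × 2.26 = 101.7 N·m clockwise.
Net load moment about support A = 816.7 N·m clockwise.
Reaction R at support B is upward at 3 m, arm 2.06 m → moment R × 2.06 counterclockwise.
Setting net torque to zero: R × 2.06 = 816.7 → R = 396 N.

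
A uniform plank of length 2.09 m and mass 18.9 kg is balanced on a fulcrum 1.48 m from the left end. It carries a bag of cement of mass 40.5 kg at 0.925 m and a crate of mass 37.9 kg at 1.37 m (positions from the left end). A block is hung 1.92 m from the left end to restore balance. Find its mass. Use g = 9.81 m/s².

m ≈ 79.2 kg

About the fulcrum (at 1.48 m from the left end):
Beam weight: 18.9 × 9.81 = 185.4 N down at 1.045 m → arm 0.435 m, τ = 185.4 × 0.435 = 80.65 N·m counterclockwise.
Bag of cement: 40.5 × 9.81 = 397.3 N down at 0.925 m → arm 0.555 m, τ = 397.3 × 0.555 = 220.5 N·m counterclockwise.
Crate: 37.9 × 9.81 = 371.8 N down at 1.37 m → arm 0.11 m, τ = 371.8 × 0.11 = 40.9 N·m counterclockwise.
Net moment of known loads = 342 N·m counterclockwise.
An unknown mass m at 1.92 m has arm 0.44 m; its moment is m·g·0.44 clockwise.
Setting net torque to zero: m × 9.81 × 0.44 = 342 → m = 342 / (9.81 × 0.44) = 79.2 kg.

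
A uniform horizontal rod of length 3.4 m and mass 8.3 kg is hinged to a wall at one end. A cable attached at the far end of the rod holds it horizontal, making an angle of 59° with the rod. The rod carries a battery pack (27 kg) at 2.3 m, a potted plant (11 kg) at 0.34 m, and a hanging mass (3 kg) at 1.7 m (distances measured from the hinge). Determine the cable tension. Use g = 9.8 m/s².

Choose the hinge as the axis so the unknown hinge reaction has zero arm there.
Beam weight: 8.3 × 9.8 = 81.34 N down at 1.7 m → arm 1.7 m, τ = 81.34 × 1.7 = 138.3 N·m clockwise.
Battery pack: 27 × 9.8 = 264.6 N down at 2.3 m → arm 2.3 m, τ = 264.6 × 2.3 = 608.6 N·m clockwise.
Potted plant: 11 × 9.8 = 107.8 N down at 0.34 m → arm 0.34 m, τ = 107.8 × 0.34 = 36.65 N·m clockwise.
Hanging mass: 3 × 9.8 = 29.4 N down at 1.7 m → arm 1.7 m, τ = 29.4 × 1.7 = 49.98 N·m clockwise.
Total clockwise load moment = 833.5 N·m.
The cable tension T acts at 3.4 m; only its component perpendicular to the rod, T sinθ, produces torque. sin 59° = 0.8572.
Στ = 0 ⇒ T × 3.4 × 0.8572 = 833.5 ⇒ T = 833.5 / 2.914 = 286 N.

T ≈ 286 N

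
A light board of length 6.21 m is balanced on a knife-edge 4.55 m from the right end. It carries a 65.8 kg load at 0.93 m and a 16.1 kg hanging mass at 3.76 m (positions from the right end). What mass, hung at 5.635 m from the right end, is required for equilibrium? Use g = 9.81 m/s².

m ≈ 231 kg

Sum moments about the knife-edge (at 4.55 m from the right end) (the support reaction has zero arm there).
Load: 65.8 × 9.81 = 645.5 N down at 0.93 m → arm 3.62 m, τ = 645.5 × 3.62 = 2337 N·m clockwise.
Hanging mass: 16.1 × 9.81 = 157.9 N down at 3.76 m → arm 0.79 m, τ = 157.9 × 0.79 = 124.7 N·m clockwise.
Net moment of known loads = 2462 N·m clockwise.
An unknown mass m at 5.635 m has arm 1.085 m; its moment is m·g·1.085 counterclockwise.
For rotational equilibrium, m × 9.81 × 1.085 = 2462, so m = 2462 / (9.81 × 1.085) = 231 kg.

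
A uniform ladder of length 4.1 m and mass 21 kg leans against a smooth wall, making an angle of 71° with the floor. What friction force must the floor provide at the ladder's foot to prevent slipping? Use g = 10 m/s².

f ≈ 36.2 N

Take moments about the foot of the ladder.
Ladder weight 21×10 = 210 N acts at 2.05 m along the ladder; its horizontal arm is 2.05·cos71° = 0.6674 m → τ = 140.2 N·m clockwise.
Wall normal N acts horizontally at the top; its moment arm is the height L sinθ = 4.1·sin71° = 3.877 m, counterclockwise.
Balancing moments: N × 3.877 = 140.2, giving N = 36.2 N.
ΣFx = 0: friction at the foot balances the wall's push, so f = N_wall = 36.2 N.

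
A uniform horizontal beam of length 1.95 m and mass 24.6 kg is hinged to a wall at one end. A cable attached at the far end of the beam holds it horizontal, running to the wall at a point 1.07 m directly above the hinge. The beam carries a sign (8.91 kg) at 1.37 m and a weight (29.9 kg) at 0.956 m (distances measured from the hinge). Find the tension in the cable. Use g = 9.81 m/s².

T ≈ 677 N

Choose the hinge as the axis so the unknown hinge reaction has zero arm there.
Beam weight: 24.6 × 9.81 = 241.3 N down at 0.975 m → arm 0.975 m, τ = 241.3 × 0.975 = 235.3 N·m clockwise.
Sign: 8.91 × 9.81 = 87.41 N down at 1.37 m → arm 1.37 m, τ = 87.41 × 1.37 = 119.8 N·m clockwise.
Weight: 29.9 × 9.81 = 293.3 N down at 0.956 m → arm 0.956 m, τ = 293.3 × 0.956 = 280.4 N·m clockwise.
Total clockwise load moment = 635.5 N·m.
The cable tension T acts at 1.95 m; only its component perpendicular to the beam, T sinθ, produces torque. sinθ = h/√(h²+d²) = 1.07/√(1.07²+1.95²) = 0.4811.
Balancing moments: T × 1.95 × 0.4811 = 635.5, giving T = 635.5 / 0.9381 = 677 N.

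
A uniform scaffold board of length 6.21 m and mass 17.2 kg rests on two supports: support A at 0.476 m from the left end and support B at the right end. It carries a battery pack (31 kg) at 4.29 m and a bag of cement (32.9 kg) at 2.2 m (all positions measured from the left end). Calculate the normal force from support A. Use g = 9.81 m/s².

Choose support B as the axis so its reaction then has zero moment arm.
Beam weight: 17.2 × 9.81 = 168.7 N down at 3.105 m → arm 3.105 m, τ = 168.7 × 3.105 = 523.8 N·m counterclockwise.
Battery pack: 31 × 9.81 = 304.1 N down at 4.29 m → arm 1.92 m, τ = 304.1 × 1.92 = 583.9 N·m counterclockwise.
Bag of cement: 32.9 × 9.81 = 322.7 N down at 2.2 m → arm 4.01 m, τ = 322.7 × 4.01 = 1294 N·m counterclockwise.
Net load moment about support B = 2402 N·m counterclockwise.
Reaction R at support A is upward at 0.476 m, arm 5.734 m → moment R × 5.734 clockwise.
Στ = 0 ⇒ R × 5.734 = 2402 ⇒ R = 419 N.

R_A ≈ 419 N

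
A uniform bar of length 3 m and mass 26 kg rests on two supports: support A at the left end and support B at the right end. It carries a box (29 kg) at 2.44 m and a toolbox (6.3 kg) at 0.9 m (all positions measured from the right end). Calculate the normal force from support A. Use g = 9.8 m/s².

Taking torques about support B:
Beam weight: 26 × 9.8 = 254.8 N down at 1.5 m → arm 1.5 m, τ = 254.8 × 1.5 = 382.2 N·m counterclockwise.
Box: 29 × 9.8 = 284.2 N down at 2.44 m → arm 2.44 m, τ = 284.2 × 2.44 = 693.4 N·m counterclockwise.
Toolbox: 6.3 × 9.8 = 61.74 N down at 0.9 m → arm 0.9 m, τ = 61.74 × 0.9 = 55.57 N·m counterclockwise.
Net load moment about support B = 1131 N·m counterclockwise.
Reaction R at support A is upward at 3 m, arm 3 m → moment R × 3 clockwise.
Στ = 0 ⇒ R × 3 = 1131 ⇒ R = 377 N.

R_A ≈ 377 N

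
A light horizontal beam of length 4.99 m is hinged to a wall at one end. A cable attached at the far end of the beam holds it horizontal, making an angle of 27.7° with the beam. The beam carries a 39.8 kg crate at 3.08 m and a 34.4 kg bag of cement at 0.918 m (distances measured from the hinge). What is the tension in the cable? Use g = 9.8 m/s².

Taking torques about the hinge:
Crate: 39.8 × 9.8 = 390 N down at 3.08 m → arm 3.08 m, τ = 390 × 3.08 = 1201 N·m clockwise.
Bag of cement: 34.4 × 9.8 = 337.1 N down at 0.918 m → arm 0.918 m, τ = 337.1 × 0.918 = 309.5 N·m clockwise.
Total clockwise load moment = 1510 N·m.
The cable tension T acts at 4.99 m; only its component perpendicular to the beam, T sinθ, produces torque. sin 27.7° = 0.4648.
For rotational equilibrium, T × 4.99 × 0.4648 = 1510, so T = 1510 / 2.319 = 651 N.

T ≈ 651 N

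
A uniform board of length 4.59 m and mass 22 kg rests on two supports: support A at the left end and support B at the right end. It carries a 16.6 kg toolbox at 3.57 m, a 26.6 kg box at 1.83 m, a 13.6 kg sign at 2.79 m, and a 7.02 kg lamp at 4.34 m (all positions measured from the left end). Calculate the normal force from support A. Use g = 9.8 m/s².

R_A ≈ 357 N

About support B:
Beam weight: 22 × 9.8 = 215.6 N down at 2.295 m → arm 2.295 m, τ = 215.6 × 2.295 = 494.8 N·m counterclockwise.
Toolbox: 16.6 × 9.8 = 162.7 N down at 3.57 m → arm 1.02 m, τ = 162.7 × 1.02 = 166 N·m counterclockwise.
Box: 26.6 × 9.8 = 260.7 N down at 1.83 m → arm 2.76 m, τ = 260.7 × 2.76 = 719.5 N·m counterclockwise.
Sign: 13.6 × 9.8 = 133.3 N down at 2.79 m → arm 1.8 m, τ = 133.3 × 1.8 = 239.9 N·m counterclockwise.
Lamp: 7.02 × 9.8 = 68.8 N down at 4.34 m → arm 0.25 m, τ = 68.8 × 0.25 = 17.2 N·m counterclockwise.
Net load moment about support B = 1637 N·m counterclockwise.
Reaction R at support A is upward at 0 m, arm 4.59 m → moment R × 4.59 clockwise.
For rotational equilibrium, R × 4.59 = 1637, so R = 357 N.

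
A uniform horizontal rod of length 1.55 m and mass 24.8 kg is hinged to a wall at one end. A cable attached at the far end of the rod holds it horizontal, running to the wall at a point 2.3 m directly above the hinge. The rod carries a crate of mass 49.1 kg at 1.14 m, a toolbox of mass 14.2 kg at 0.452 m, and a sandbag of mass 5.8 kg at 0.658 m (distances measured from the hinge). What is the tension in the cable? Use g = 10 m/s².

Sum moments about the hinge (the unknown hinge reaction has zero arm there).
Beam weight: 24.8 × 10 = 248 N down at 0.775 m → arm 0.775 m, τ = 248 × 0.775 = 192.2 N·m clockwise.
Crate: 49.1 × 10 = 491 N down at 1.14 m → arm 1.14 m, τ = 491 × 1.14 = 559.7 N·m clockwise.
Toolbox: 14.2 × 10 = 142 N down at 0.452 m → arm 0.452 m, τ = 142 × 0.452 = 64.18 N·m clockwise.
Sandbag: 5.8 × 10 = 58 N down at 0.658 m → arm 0.658 m, τ = 58 × 0.658 = 38.16 N·m clockwise.
Total clockwise load moment = 854.2 N·m.
The cable tension T acts at 1.55 m; only its component perpendicular to the rod, T sinθ, produces torque. sinθ = h/√(h²+d²) = 2.3/√(2.3²+1.55²) = 0.8293.
Balancing moments: T × 1.55 × 0.8293 = 854.2, giving T = 854.2 / 1.285 = 665 N.

T ≈ 665 N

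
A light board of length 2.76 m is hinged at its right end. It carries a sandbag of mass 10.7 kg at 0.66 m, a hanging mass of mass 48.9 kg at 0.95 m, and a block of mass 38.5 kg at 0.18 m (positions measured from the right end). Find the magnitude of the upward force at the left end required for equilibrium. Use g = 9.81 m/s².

Take moments about the right end.
Sandbag: 10.7 × 9.81 = 105 N down at 0.66 m → arm 0.66 m, τ = 105 × 0.66 = 69.3 N·m counterclockwise.
Hanging mass: 48.9 × 9.81 = 479.7 N down at 0.95 m → arm 0.95 m, τ = 479.7 × 0.95 = 455.7 N·m counterclockwise.
Block: 38.5 × 9.81 = 377.7 N down at 0.18 m → arm 0.18 m, τ = 377.7 × 0.18 = 67.99 N·m counterclockwise.
Net moment of the loads = 593 N·m counterclockwise.
The upward force F acts at the left end, arm 2.76 m, giving F × 2.76 clockwise.
Στ = 0 ⇒ F × 2.76 = 593 ⇒ F = 593 / 2.76 = 215 N.

F ≈ 215 N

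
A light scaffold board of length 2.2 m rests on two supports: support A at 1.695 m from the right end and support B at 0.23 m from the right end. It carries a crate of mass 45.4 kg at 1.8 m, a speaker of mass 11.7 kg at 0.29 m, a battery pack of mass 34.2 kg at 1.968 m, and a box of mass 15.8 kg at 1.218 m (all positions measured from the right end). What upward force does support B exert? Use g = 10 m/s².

R_B ≈ 67.4 N

Taking torques about support A:
Crate: 45.4 × 10 = 454 N down at 1.8 m → arm 0.105 m, τ = 454 × 0.105 = 47.67 N·m counterclockwise.
Speaker: 11.7 × 10 = 117 N down at 0.29 m → arm 1.405 m, τ = 117 × 1.405 = 164.4 N·m clockwise.
Battery pack: 34.2 × 10 = 342 N down at 1.968 m → arm 0.273 m, τ = 342 × 0.273 = 93.37 N·m counterclockwise.
Box: 15.8 × 10 = 158 N down at 1.218 m → arm 0.477 m, τ = 158 × 0.477 = 75.37 N·m clockwise.
Net load moment about support A = 98.73 N·m clockwise.
Reaction R at support B is upward at 0.23 m, arm 1.465 m → moment R × 1.465 counterclockwise.
Setting net torque to zero: R × 1.465 = 98.73 → R = 67.4 N.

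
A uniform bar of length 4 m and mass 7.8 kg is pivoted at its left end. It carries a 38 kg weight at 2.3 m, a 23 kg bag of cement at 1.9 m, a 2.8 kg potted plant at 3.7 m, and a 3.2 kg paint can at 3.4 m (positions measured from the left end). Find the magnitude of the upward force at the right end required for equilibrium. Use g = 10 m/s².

F ≈ 420 N

Sum moments about the left end (the unknown pivot reaction has zero arm there).
Beam weight: 7.8 × 10 = 78 N down at 2 m → arm 2 m, τ = 78 × 2 = 156 N·m clockwise.
Weight: 38 × 10 = 380 N down at 2.3 m → arm 2.3 m, τ = 380 × 2.3 = 874 N·m clockwise.
Bag of cement: 23 × 10 = 230 N down at 1.9 m → arm 1.9 m, τ = 230 × 1.9 = 437 N·m clockwise.
Potted plant: 2.8 × 10 = 28 N down at 3.7 m → arm 3.7 m, τ = 28 × 3.7 = 103.6 N·m clockwise.
Paint can: 3.2 × 10 = 32 N down at 3.4 m → arm 3.4 m, τ = 32 × 3.4 = 108.8 N·m clockwise.
Net moment of the loads = 1679 N·m clockwise.
The upward force F acts at the right end, arm 4 m, giving F × 4 counterclockwise.
Balancing moments: F × 4 = 1679, giving F = 1679 / 4 = 420 N.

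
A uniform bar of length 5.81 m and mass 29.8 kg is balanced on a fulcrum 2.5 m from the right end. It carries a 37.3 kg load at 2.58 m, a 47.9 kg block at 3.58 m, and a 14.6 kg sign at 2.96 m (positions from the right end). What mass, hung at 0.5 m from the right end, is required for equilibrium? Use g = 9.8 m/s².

About the fulcrum (at 2.5 m from the right end):
Beam weight: 29.8 × 9.8 = 292 N down at 2.905 m → arm 0.405 m, τ = 292 × 0.405 = 118.3 N·m counterclockwise.
Load: 37.3 × 9.8 = 365.5 N down at 2.58 m → arm 0.08 m, τ = 365.5 × 0.08 = 29.24 N·m counterclockwise.
Block: 47.9 × 9.8 = 469.4 N down at 3.58 m → arm 1.08 m, τ = 469.4 × 1.08 = 507 N·m counterclockwise.
Sign: 14.6 × 9.8 = 143.1 N down at 2.96 m → arm 0.46 m, τ = 143.1 × 0.46 = 65.83 N·m counterclockwise.
Net moment of known loads = 720.4 N·m counterclockwise.
An unknown mass m at 0.5 m has arm 2 m; its moment is m·g·2 clockwise.
Στ = 0 ⇒ m × 9.8 × 2 = 720.4 ⇒ m = 720.4 / (9.8 × 2) = 36.8 kg.

m ≈ 36.8 kg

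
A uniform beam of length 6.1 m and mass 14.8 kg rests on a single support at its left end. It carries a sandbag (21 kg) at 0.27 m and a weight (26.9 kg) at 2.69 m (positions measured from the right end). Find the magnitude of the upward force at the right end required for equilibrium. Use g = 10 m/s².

F ≈ 425 N

Take moments about the left end.
Beam weight: 14.8 × 10 = 148 N down at 3.05 m → arm 3.05 m, τ = 148 × 3.05 = 451.4 N·m clockwise.
Sandbag: 21 × 10 = 210 N down at 0.27 m → arm 5.83 m, τ = 210 × 5.83 = 1224 N·m clockwise.
Weight: 26.9 × 10 = 269 N down at 2.69 m → arm 3.41 m, τ = 269 × 3.41 = 917.3 N·m clockwise.
Net moment of the loads = 2593 N·m clockwise.
The upward force F acts at the right end, arm 6.1 m, giving F × 6.1 counterclockwise.
Balancing moments: F × 6.1 = 2593, giving F = 2593 / 6.1 = 425 N.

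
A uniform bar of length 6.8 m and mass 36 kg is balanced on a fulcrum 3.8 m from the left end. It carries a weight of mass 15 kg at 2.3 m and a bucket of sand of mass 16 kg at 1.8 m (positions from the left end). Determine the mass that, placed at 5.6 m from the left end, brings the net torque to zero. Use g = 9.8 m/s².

m ≈ 38.3 kg

Choose the fulcrum (at 3.8 m from the left end) as the axis so the support reaction has zero arm there.
Beam weight: 36 × 9.8 = 352.8 N down at 3.4 m → arm 0.4 m, τ = 352.8 × 0.4 = 141.1 N·m counterclockwise.
Weight: 15 × 9.8 = 147 N down at 2.3 m → arm 1.5 m, τ = 147 × 1.5 = 220.5 N·m counterclockwise.
Bucket of sand: 16 × 9.8 = 156.8 N down at 1.8 m → arm 2 m, τ = 156.8 × 2 = 313.6 N·m counterclockwise.
Net moment of known loads = 675.2 N·m counterclockwise.
An unknown mass m at 5.6 m has arm 1.8 m; its moment is m·g·1.8 clockwise.
Στ = 0 ⇒ m × 9.8 × 1.8 = 675.2 ⇒ m = 675.2 / (9.8 × 1.8) = 38.3 kg.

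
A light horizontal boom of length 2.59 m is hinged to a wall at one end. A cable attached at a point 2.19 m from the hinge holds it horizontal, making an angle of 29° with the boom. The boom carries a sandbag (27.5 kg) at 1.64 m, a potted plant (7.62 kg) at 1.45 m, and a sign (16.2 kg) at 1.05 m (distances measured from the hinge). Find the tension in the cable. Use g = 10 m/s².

Taking torques about the hinge:
Sandbag: 27.5 × 10 = 275 N down at 1.64 m → arm 1.64 m, τ = 275 × 1.64 = 451 N·m clockwise.
Potted plant: 7.62 × 10 = 76.2 N down at 1.45 m → arm 1.45 m, τ = 76.2 × 1.45 = 110.5 N·m clockwise.
Sign: 16.2 × 10 = 162 N down at 1.05 m → arm 1.05 m, τ = 162 × 1.05 = 170.1 N·m clockwise.
Total clockwise load moment = 731.6 N·m.
The cable tension T acts at 2.19 m; only its component perpendicular to the boom, T sinθ, produces torque. sin 29° = 0.4848.
Στ = 0 ⇒ T × 2.19 × 0.4848 = 731.6 ⇒ T = 731.6 / 1.062 = 689 N.

T ≈ 689 N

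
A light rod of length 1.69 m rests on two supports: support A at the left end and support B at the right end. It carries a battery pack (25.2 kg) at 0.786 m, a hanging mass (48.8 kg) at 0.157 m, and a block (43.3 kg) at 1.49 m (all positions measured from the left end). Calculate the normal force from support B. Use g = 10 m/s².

R_B ≈ 544 N

About support A:
Battery pack: 25.2 × 10 = 252 N down at 0.786 m → arm 0.786 m, τ = 252 × 0.786 = 198.1 N·m clockwise.
Hanging mass: 48.8 × 10 = 488 N down at 0.157 m → arm 0.157 m, τ = 488 × 0.157 = 76.62 N·m clockwise.
Block: 43.3 × 10 = 433 N down at 1.49 m → arm 1.49 m, τ = 433 × 1.49 = 645.2 N·m clockwise.
Net load moment about support A = 919.9 N·m clockwise.
Reaction R at support B is upward at 1.69 m, arm 1.69 m → moment R × 1.69 counterclockwise.
Balancing moments: R × 1.69 = 919.9, giving R = 544 N.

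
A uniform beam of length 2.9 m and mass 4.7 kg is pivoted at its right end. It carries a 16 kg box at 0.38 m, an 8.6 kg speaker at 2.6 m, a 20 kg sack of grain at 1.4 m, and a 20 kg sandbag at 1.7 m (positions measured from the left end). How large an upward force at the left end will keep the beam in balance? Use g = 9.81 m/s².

Sum moments about the right end (the unknown pivot reaction has zero arm there).
Beam weight: 4.7 × 9.81 = 46.11 N down at 1.45 m → arm 1.45 m, τ = 46.11 × 1.45 = 66.86 N·m counterclockwise.
Box: 16 × 9.81 = 157 N down at 0.38 m → arm 2.52 m, τ = 157 × 2.52 = 395.6 N·m counterclockwise.
Speaker: 8.6 × 9.81 = 84.37 N down at 2.6 m → arm 0.3 m, τ = 84.37 × 0.3 = 25.31 N·m counterclockwise.
Sack of grain: 20 × 9.81 = 196.2 N down at 1.4 m → arm 1.5 m, τ = 196.2 × 1.5 = 294.3 N·m counterclockwise.
Sandbag: 20 × 9.81 = 196.2 N down at 1.7 m → arm 1.2 m, τ = 196.2 × 1.2 = 235.4 N·m counterclockwise.
Net moment of the loads = 1017 N·m counterclockwise.
The upward force F acts at the left end, arm 2.9 m, giving F × 2.9 clockwise.
Setting net torque to zero: F × 2.9 = 1017 → F = 1017 / 2.9 = 351 N.

F ≈ 351 N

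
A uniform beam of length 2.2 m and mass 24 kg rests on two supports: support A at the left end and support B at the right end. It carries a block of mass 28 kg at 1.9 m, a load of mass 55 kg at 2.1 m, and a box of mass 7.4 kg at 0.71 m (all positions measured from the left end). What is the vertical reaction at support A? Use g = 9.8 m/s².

Choose support B as the axis so its reaction then has zero moment arm.
Beam weight: 24 × 9.8 = 235.2 N down at 1.1 m → arm 1.1 m, τ = 235.2 × 1.1 = 258.7 N·m counterclockwise.
Block: 28 × 9.8 = 274.4 N down at 1.9 m → arm 0.3 m, τ = 274.4 × 0.3 = 82.32 N·m counterclockwise.
Load: 55 × 9.8 = 539 N down at 2.1 m → arm 0.1 m, τ = 539 × 0.1 = 53.9 N·m counterclockwise.
Box: 7.4 × 9.8 = 72.52 N down at 0.71 m → arm 1.49 m, τ = 72.52 × 1.49 = 108.1 N·m counterclockwise.
Net load moment about support B = 503 N·m counterclockwise.
Reaction R at support A is upward at 0 m, arm 2.2 m → moment R × 2.2 clockwise.
For rotational equilibrium, R × 2.2 = 503, so R = 229 N.

R_A ≈ 229 N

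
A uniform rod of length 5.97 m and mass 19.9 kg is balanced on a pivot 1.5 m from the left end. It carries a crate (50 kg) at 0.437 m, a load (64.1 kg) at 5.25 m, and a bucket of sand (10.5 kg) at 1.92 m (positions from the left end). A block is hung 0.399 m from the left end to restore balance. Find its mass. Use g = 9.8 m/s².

About the pivot (at 1.5 m from the left end):
Beam weight: 19.9 × 9.8 = 195 N down at 2.985 m → arm 1.485 m, τ = 195 × 1.485 = 289.6 N·m clockwise.
Crate: 50 × 9.8 = 490 N down at 0.437 m → arm 1.063 m, τ = 490 × 1.063 = 520.9 N·m counterclockwise.
Load: 64.1 × 9.8 = 628.2 N down at 5.25 m → arm 3.75 m, τ = 628.2 × 3.75 = 2356 N·m clockwise.
Bucket of sand: 10.5 × 9.8 = 102.9 N down at 1.92 m → arm 0.42 m, τ = 102.9 × 0.42 = 43.22 N·m clockwise.
Net moment of known loads = 2168 N·m clockwise.
An unknown mass m at 0.399 m has arm 1.101 m; its moment is m·g·1.101 counterclockwise.
Setting net torque to zero: m × 9.8 × 1.101 = 2168 → m = 2168 / (9.8 × 1.101) = 201 kg.

m ≈ 201 kg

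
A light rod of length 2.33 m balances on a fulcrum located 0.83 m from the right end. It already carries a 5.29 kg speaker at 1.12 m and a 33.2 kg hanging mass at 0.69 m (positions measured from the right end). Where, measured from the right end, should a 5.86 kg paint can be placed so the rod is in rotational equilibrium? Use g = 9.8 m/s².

Sum moments about the fulcrum (at 0.83 m from the right end) (the support reaction has zero arm there).
Speaker: 5.29 × 9.8 = 51.84 N down at 1.12 m → arm 0.29 m, τ = 51.84 × 0.29 = 15.03 N·m counterclockwise.
Hanging mass: 33.2 × 9.8 = 325.4 N down at 0.69 m → arm 0.14 m, τ = 325.4 × 0.14 = 45.56 N·m clockwise.
Net moment of existing loads = 30.53 N·m clockwise.
The paint can weighs 5.86 × 9.8 = 57.43 N and must supply an equal counterclockwise moment, so its lever arm about the fulcrum is 30.53 / 57.43 = 0.532 m.
That puts it at 0.83 + 0.532 = 1.36 m from the right end.

x ≈ 1.36 m from the right end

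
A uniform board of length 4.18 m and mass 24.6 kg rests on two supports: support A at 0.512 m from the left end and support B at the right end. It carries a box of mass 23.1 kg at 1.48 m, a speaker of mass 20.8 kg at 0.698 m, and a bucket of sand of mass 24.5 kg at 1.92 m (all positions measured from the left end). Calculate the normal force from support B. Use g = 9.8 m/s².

R_B ≈ 266 N

About support A:
Beam weight: 24.6 × 9.8 = 241.1 N down at 2.09 m → arm 1.578 m, τ = 241.1 × 1.578 = 380.5 N·m clockwise.
Box: 23.1 × 9.8 = 226.4 N down at 1.48 m → arm 0.968 m, τ = 226.4 × 0.968 = 219.2 N·m clockwise.
Speaker: 20.8 × 9.8 = 203.8 N down at 0.698 m → arm 0.186 m, τ = 203.8 × 0.186 = 37.91 N·m clockwise.
Bucket of sand: 24.5 × 9.8 = 240.1 N down at 1.92 m → arm 1.408 m, τ = 240.1 × 1.408 = 338.1 N·m clockwise.
Net load moment about support A = 975.7 N·m clockwise.
Reaction R at support B is upward at 4.18 m, arm 3.668 m → moment R × 3.668 counterclockwise.
For rotational equilibrium, R × 3.668 = 975.7, so R = 266 N.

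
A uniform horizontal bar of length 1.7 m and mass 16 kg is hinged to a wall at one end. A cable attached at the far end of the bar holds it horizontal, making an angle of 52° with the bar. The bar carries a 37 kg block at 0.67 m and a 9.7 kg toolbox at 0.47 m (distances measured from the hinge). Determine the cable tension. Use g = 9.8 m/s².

T ≈ 314 N

Take moments about the hinge.
Beam weight: 16 × 9.8 = 156.8 N down at 0.85 m → arm 0.85 m, τ = 156.8 × 0.85 = 133.3 N·m clockwise.
Block: 37 × 9.8 = 362.6 N down at 0.67 m → arm 0.67 m, τ = 362.6 × 0.67 = 242.9 N·m clockwise.
Toolbox: 9.7 × 9.8 = 95.06 N down at 0.47 m → arm 0.47 m, τ = 95.06 × 0.47 = 44.68 N·m clockwise.
Total clockwise load moment = 420.9 N·m.
The cable tension T acts at 1.7 m; only its component perpendicular to the bar, T sinθ, produces torque. sin 52° = 0.788.
For rotational equilibrium, T × 1.7 × 0.788 = 420.9, so T = 420.9 / 1.34 = 314 N.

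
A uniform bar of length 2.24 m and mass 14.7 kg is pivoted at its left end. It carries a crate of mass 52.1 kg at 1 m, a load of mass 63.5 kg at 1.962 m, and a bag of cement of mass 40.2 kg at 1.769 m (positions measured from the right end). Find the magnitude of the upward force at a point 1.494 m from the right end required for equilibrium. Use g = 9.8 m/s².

F ≈ 1550 N

Choose the left end as the axis so the unknown pivot reaction has zero arm there.
Beam weight: 14.7 × 9.8 = 144.1 N down at 1.12 m → arm 1.12 m, τ = 144.1 × 1.12 = 161.4 N·m clockwise.
Crate: 52.1 × 9.8 = 510.6 N down at 1 m → arm 1.24 m, τ = 510.6 × 1.24 = 633.1 N·m clockwise.
Load: 63.5 × 9.8 = 622.3 N down at 1.962 m → arm 0.278 m, τ = 622.3 × 0.278 = 173 N·m clockwise.
Bag of cement: 40.2 × 9.8 = 394 N down at 1.769 m → arm 0.471 m, τ = 394 × 0.471 = 185.6 N·m clockwise.
Net moment of the loads = 1153 N·m clockwise.
The upward force F acts at a point 1.494 m from the right end, arm 0.746 m, giving F × 0.746 counterclockwise.
Στ = 0 ⇒ F × 0.746 = 1153 ⇒ F = 1153 / 0.746 = 1550 N.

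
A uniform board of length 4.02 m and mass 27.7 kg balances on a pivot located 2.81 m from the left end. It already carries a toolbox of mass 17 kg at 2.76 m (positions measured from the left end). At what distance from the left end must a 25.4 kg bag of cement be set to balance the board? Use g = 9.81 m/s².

About the pivot (at 2.81 m from the left end):
Beam weight: 27.7 × 9.81 = 271.7 N down at 2.01 m → arm 0.8 m, τ = 271.7 × 0.8 = 217.4 N·m counterclockwise.
Toolbox: 17 × 9.81 = 166.8 N down at 2.76 m → arm 0.05 m, τ = 166.8 × 0.05 = 8.34 N·m counterclockwise.
Net moment of existing loads = 225.7 N·m counterclockwise.
The bag of cement weighs 25.4 × 9.81 = 249.2 N and must supply an equal clockwise moment, so its lever arm about the pivot is 225.7 / 249.2 = 0.906 m.
That puts it at 2.81 + 0.906 = 3.72 m from the left end.

x ≈ 3.72 m from the left end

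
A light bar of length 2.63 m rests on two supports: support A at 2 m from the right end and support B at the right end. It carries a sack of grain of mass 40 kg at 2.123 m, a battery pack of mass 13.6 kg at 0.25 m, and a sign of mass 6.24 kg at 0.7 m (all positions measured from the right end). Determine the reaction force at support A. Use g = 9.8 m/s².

Taking torques about support B:
Sack of grain: 40 × 9.8 = 392 N down at 2.123 m → arm 2.123 m, τ = 392 × 2.123 = 832.2 N·m counterclockwise.
Battery pack: 13.6 × 9.8 = 133.3 N down at 0.25 m → arm 0.25 m, τ = 133.3 × 0.25 = 33.33 N·m counterclockwise.
Sign: 6.24 × 9.8 = 61.15 N down at 0.7 m → arm 0.7 m, τ = 61.15 × 0.7 = 42.8 N·m counterclockwise.
Net load moment about support B = 908.3 N·m counterclockwise.
Reaction R at support A is upward at 2 m, arm 2 m → moment R × 2 clockwise.
Στ = 0 ⇒ R × 2 = 908.3 ⇒ R = 454 N.

R_A ≈ 454 N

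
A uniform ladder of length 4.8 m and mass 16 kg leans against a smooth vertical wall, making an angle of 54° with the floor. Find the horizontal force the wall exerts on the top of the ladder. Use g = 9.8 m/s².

N_wall ≈ 57 N

Take moments about the foot of the ladder.
Ladder weight 16×9.8 = 156.8 N acts at 2.4 m along the ladder; its horizontal arm is 2.4·cos54° = 1.411 m → τ = 221.2 N·m clockwise.
Wall normal N acts horizontally at the top; its moment arm is the height L sinθ = 4.8·sin54° = 3.883 m, counterclockwise.
Setting net torque to zero: N × 3.883 = 221.2 → N = 57 N.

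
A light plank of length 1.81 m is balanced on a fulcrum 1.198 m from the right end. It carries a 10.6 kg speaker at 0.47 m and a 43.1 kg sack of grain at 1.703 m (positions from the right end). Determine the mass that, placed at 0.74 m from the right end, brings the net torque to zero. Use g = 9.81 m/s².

m ≈ 30.7 kg

Take moments about the fulcrum (at 1.198 m from the right end).
Speaker: 10.6 × 9.81 = 104 N down at 0.47 m → arm 0.728 m, τ = 104 × 0.728 = 75.71 N·m clockwise.
Sack of grain: 43.1 × 9.81 = 422.8 N down at 1.703 m → arm 0.505 m, τ = 422.8 × 0.505 = 213.5 N·m counterclockwise.
Net moment of known loads = 137.8 N·m counterclockwise.
An unknown mass m at 0.74 m has arm 0.458 m; its moment is m·g·0.458 clockwise.
Στ = 0 ⇒ m × 9.81 × 0.458 = 137.8 ⇒ m = 137.8 / (9.81 × 0.458) = 30.7 kg.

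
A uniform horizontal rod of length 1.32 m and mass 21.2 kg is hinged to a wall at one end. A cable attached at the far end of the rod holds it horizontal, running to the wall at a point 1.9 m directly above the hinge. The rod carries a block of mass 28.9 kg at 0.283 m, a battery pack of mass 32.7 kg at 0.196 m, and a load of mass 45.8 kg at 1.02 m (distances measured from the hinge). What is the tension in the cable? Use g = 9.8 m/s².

Take moments about the hinge.
Beam weight: 21.2 × 9.8 = 207.8 N down at 0.66 m → arm 0.66 m, τ = 207.8 × 0.66 = 137.1 N·m clockwise.
Block: 28.9 × 9.8 = 283.2 N down at 0.283 m → arm 0.283 m, τ = 283.2 × 0.283 = 80.15 N·m clockwise.
Battery pack: 32.7 × 9.8 = 320.5 N down at 0.196 m → arm 0.196 m, τ = 320.5 × 0.196 = 62.82 N·m clockwise.
Load: 45.8 × 9.8 = 448.8 N down at 1.02 m → arm 1.02 m, τ = 448.8 × 1.02 = 457.8 N·m clockwise.
Total clockwise load moment = 737.9 N·m.
The cable tension T acts at 1.32 m; only its component perpendicular to the rod, T sinθ, produces torque. sinθ = h/√(h²+d²) = 1.9/√(1.9²+1.32²) = 0.8213.
Balancing moments: T × 1.32 × 0.8213 = 737.9, giving T = 737.9 / 1.084 = 681 N.

T ≈ 681 N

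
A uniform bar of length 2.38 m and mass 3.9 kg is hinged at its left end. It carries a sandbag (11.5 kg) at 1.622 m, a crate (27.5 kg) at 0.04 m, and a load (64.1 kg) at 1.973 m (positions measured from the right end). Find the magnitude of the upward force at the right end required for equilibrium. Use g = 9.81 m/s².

F ≈ 428 N

Sum moments about the left end (the unknown pivot reaction has zero arm there).
Beam weight: 3.9 × 9.81 = 38.26 N down at 1.19 m → arm 1.19 m, τ = 38.26 × 1.19 = 45.53 N·m clockwise.
Sandbag: 11.5 × 9.81 = 112.8 N down at 1.622 m → arm 0.758 m, τ = 112.8 × 0.758 = 85.5 N·m clockwise.
Crate: 27.5 × 9.81 = 269.8 N down at 0.04 m → arm 2.34 m, τ = 269.8 × 2.34 = 631.3 N·m clockwise.
Load: 64.1 × 9.81 = 628.8 N down at 1.973 m → arm 0.407 m, τ = 628.8 × 0.407 = 255.9 N·m clockwise.
Net moment of the loads = 1018 N·m clockwise.
The upward force F acts at the right end, arm 2.38 m, giving F × 2.38 counterclockwise.
For rotational equilibrium, F × 2.38 = 1018, so F = 1018 / 2.38 = 428 N.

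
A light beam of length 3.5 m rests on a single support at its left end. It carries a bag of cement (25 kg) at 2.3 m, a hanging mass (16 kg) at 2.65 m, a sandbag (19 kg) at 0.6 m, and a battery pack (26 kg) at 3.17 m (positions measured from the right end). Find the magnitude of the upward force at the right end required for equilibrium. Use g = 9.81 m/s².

F ≈ 301 N

Take moments about the left end.
Bag of cement: 25 × 9.81 = 245.2 N down at 2.3 m → arm 1.2 m, τ = 245.2 × 1.2 = 294.2 N·m clockwise.
Hanging mass: 16 × 9.81 = 157 N down at 2.65 m → arm 0.85 m, τ = 157 × 0.85 = 133.4 N·m clockwise.
Sandbag: 19 × 9.81 = 186.4 N down at 0.6 m → arm 2.9 m, τ = 186.4 × 2.9 = 540.6 N·m clockwise.
Battery pack: 26 × 9.81 = 255.1 N down at 3.17 m → arm 0.33 m, τ = 255.1 × 0.33 = 84.18 N·m clockwise.
Net moment of the loads = 1052 N·m clockwise.
The upward force F acts at the right end, arm 3.5 m, giving F × 3.5 counterclockwise.
For rotational equilibrium, F × 3.5 = 1052, so F = 1052 / 3.5 = 301 N.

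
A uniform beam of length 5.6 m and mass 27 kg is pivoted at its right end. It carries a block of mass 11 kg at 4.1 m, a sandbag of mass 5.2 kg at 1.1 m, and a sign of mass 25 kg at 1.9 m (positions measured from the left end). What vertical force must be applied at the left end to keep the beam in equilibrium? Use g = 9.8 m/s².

F ≈ 364 N

Sum moments about the right end (the unknown pivot reaction has zero arm there).
Beam weight: 27 × 9.8 = 264.6 N down at 2.8 m → arm 2.8 m, τ = 264.6 × 2.8 = 740.9 N·m counterclockwise.
Block: 11 × 9.8 = 107.8 N down at 4.1 m → arm 1.5 m, τ = 107.8 × 1.5 = 161.7 N·m counterclockwise.
Sandbag: 5.2 × 9.8 = 50.96 N down at 1.1 m → arm 4.5 m, τ = 50.96 × 4.5 = 229.3 N·m counterclockwise.
Sign: 25 × 9.8 = 245 N down at 1.9 m → arm 3.7 m, τ = 245 × 3.7 = 906.5 N·m counterclockwise.
Net moment of the loads = 2038 N·m counterclockwise.
The upward force F acts at the left end, arm 5.6 m, giving F × 5.6 clockwise.
Στ = 0 ⇒ F × 5.6 = 2038 ⇒ F = 2038 / 5.6 = 364 N.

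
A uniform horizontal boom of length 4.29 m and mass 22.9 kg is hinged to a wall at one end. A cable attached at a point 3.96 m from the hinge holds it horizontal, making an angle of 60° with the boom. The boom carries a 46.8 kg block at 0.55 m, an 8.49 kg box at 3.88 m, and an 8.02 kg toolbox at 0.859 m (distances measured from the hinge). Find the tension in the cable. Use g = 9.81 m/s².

T ≈ 328 N

Choose the hinge as the axis so the unknown hinge reaction has zero arm there.
Beam weight: 22.9 × 9.81 = 224.6 N down at 2.145 m → arm 2.145 m, τ = 224.6 × 2.145 = 481.8 N·m clockwise.
Block: 46.8 × 9.81 = 459.1 N down at 0.55 m → arm 0.55 m, τ = 459.1 × 0.55 = 252.5 N·m clockwise.
Box: 8.49 × 9.81 = 83.29 N down at 3.88 m → arm 3.88 m, τ = 83.29 × 3.88 = 323.2 N·m clockwise.
Toolbox: 8.02 × 9.81 = 78.68 N down at 0.859 m → arm 0.859 m, τ = 78.68 × 0.859 = 67.59 N·m clockwise.
Total clockwise load moment = 1125 N·m.
The cable tension T acts at 3.96 m; only its component perpendicular to the boom, T sinθ, produces torque. sin 60° = 0.866.
Setting net torque to zero: T × 3.96 × 0.866 = 1125 → T = 1125 / 3.429 = 328 N.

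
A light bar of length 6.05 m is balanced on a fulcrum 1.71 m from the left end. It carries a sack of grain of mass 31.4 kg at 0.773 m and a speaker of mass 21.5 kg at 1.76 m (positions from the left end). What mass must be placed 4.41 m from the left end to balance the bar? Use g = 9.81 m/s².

m ≈ 10.5 kg

Taking torques about the fulcrum (at 1.71 m from the left end):
Sack of grain: 31.4 × 9.81 = 308 N down at 0.773 m → arm 0.937 m, τ = 308 × 0.937 = 288.6 N·m counterclockwise.
Speaker: 21.5 × 9.81 = 210.9 N down at 1.76 m → arm 0.05 m, τ = 210.9 × 0.05 = 10.55 N·m clockwise.
Net moment of known loads = 278.1 N·m counterclockwise.
An unknown mass m at 4.41 m has arm 2.7 m; its moment is m·g·2.7 clockwise.
Στ = 0 ⇒ m × 9.81 × 2.7 = 278.1 ⇒ m = 278.1 / (9.81 × 2.7) = 10.5 kg.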